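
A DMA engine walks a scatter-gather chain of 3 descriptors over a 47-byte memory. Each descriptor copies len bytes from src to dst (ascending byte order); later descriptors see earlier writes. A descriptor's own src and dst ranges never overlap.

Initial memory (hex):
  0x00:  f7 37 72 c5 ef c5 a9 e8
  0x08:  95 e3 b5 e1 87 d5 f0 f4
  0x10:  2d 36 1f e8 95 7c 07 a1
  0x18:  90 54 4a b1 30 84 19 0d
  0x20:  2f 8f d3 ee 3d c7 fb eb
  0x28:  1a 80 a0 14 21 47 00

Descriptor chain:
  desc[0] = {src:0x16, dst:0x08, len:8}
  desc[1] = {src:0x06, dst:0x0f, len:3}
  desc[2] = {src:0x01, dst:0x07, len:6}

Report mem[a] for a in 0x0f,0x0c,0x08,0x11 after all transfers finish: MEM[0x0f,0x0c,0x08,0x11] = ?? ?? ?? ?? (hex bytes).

#0 dst[0x08+8] := {0x07,0xa1,0x90,0x54,0x4a,0xb1,0x30,0x84}
#1 dst[0x0f+3] := {0xa9,0xe8,0x07}
#2 dst[0x07+6] := {0x37,0x72,0xc5,0xef,0xc5,0xa9}
query mem[0x0f]=0xa9, mem[0x0c]=0xa9, mem[0x08]=0x72, mem[0x11]=0x07

MEM[0x0f,0x0c,0x08,0x11] = a9 a9 72 07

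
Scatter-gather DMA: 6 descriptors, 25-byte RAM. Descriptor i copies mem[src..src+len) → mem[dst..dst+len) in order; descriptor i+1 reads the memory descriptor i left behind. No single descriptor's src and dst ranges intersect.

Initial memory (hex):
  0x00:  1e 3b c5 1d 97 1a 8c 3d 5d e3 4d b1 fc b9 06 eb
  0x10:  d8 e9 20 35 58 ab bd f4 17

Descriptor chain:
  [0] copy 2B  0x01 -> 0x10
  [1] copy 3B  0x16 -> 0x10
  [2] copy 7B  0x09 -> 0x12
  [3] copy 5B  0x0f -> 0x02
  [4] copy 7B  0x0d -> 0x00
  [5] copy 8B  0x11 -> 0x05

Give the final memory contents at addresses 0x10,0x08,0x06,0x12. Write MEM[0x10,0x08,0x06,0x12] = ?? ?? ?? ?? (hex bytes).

MEM[0x10,0x08,0x06,0x12] = bd b1 e3 e3

#0 dst[0x10+2] := {0x3b,0xc5}
#1 dst[0x10+3] := {0xbd,0xf4,0x17}
#2 dst[0x12+7] := {0xe3,0x4d,0xb1,0xfc,0xb9,0x06,0xeb}
#3 dst[0x02+5] := {0xeb,0xbd,0xf4,0xe3,0x4d}
#4 dst[0x00+7] := {0xb9,0x06,0xeb,0xbd,0xf4,0xe3,0x4d}
#5 dst[0x05+8] := {0xf4,0xe3,0x4d,0xb1,0xfc,0xb9,0x06,0xeb}
query mem[0x10]=0xbd, mem[0x08]=0xb1, mem[0x06]=0xe3, mem[0x12]=0xe3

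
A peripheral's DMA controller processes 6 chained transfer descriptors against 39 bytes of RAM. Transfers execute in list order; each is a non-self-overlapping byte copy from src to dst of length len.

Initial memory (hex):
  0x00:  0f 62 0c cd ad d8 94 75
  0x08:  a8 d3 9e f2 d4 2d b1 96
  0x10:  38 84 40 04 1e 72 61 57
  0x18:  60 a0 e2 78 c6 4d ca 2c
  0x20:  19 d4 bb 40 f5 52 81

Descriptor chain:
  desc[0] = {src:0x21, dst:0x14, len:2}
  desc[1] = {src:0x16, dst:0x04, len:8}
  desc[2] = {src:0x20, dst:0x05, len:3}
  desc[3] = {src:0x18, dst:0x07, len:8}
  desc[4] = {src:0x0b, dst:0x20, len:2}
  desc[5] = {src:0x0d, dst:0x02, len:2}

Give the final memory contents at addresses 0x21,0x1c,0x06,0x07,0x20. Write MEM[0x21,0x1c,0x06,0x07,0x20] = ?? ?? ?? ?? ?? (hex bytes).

D0: mem[0x14..0x15] <- [d4 bb]
D1: mem[0x04..0x0b] <- [61 57 60 a0 e2 78 c6 4d]
D2: mem[0x05..0x07] <- [19 d4 bb]
D3: mem[0x07..0x0e] <- [60 a0 e2 78 c6 4d ca 2c]
D4: mem[0x20..0x21] <- [c6 4d]
D5: mem[0x02..0x03] <- [ca 2c]
query mem[0x21]=0x4d, mem[0x1c]=0xc6, mem[0x06]=0xd4, mem[0x07]=0x60, mem[0x20]=0xc6

MEM[0x21,0x1c,0x06,0x07,0x20] = 4d c6 d4 60 c6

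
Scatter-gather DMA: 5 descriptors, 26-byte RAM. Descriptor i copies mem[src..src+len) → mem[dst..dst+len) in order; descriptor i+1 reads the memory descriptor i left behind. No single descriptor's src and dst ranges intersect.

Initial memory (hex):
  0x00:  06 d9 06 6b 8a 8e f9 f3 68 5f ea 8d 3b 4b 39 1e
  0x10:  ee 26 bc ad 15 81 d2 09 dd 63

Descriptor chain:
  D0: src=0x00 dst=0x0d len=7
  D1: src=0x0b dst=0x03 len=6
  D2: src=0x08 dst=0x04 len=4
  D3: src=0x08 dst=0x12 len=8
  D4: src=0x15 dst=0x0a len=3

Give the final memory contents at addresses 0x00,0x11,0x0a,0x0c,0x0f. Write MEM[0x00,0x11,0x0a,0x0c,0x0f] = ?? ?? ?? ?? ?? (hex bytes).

#0 dst[0x0d+7] := {0x06,0xd9,0x06,0x6b,0x8a,0x8e,0xf9}
#1 dst[0x03+6] := {0x8d,0x3b,0x06,0xd9,0x06,0x6b}
#2 dst[0x04+4] := {0x6b,0x5f,0xea,0x8d}
#3 dst[0x12+8] := {0x6b,0x5f,0xea,0x8d,0x3b,0x06,0xd9,0x06}
#4 dst[0x0a+3] := {0x8d,0x3b,0x06}
query mem[0x00]=0x06, mem[0x11]=0x8a, mem[0x0a]=0x8d, mem[0x0c]=0x06, mem[0x0f]=0x06

MEM[0x00,0x11,0x0a,0x0c,0x0f] = 06 8a 8d 06 06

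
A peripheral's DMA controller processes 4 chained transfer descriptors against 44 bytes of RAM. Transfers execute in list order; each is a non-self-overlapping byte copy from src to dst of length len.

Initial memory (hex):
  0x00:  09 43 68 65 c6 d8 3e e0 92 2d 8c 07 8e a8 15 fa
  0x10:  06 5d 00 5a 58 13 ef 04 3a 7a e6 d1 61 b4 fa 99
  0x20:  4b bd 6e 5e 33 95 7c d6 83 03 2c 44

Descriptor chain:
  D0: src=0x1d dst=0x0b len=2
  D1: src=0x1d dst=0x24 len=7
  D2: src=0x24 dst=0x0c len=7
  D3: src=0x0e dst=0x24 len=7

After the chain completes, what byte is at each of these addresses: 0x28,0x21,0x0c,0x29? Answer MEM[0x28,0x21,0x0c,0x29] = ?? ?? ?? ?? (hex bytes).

#0 dst[0x0b+2] := {0xb4,0xfa}
#1 dst[0x24+7] := {0xb4,0xfa,0x99,0x4b,0xbd,0x6e,0x5e}
#2 dst[0x0c+7] := {0xb4,0xfa,0x99,0x4b,0xbd,0x6e,0x5e}
#3 dst[0x24+7] := {0x99,0x4b,0xbd,0x6e,0x5e,0x5a,0x58}
query mem[0x28]=0x5e, mem[0x21]=0xbd, mem[0x0c]=0xb4, mem[0x29]=0x5a

MEM[0x28,0x21,0x0c,0x29] = 5e bd b4 5a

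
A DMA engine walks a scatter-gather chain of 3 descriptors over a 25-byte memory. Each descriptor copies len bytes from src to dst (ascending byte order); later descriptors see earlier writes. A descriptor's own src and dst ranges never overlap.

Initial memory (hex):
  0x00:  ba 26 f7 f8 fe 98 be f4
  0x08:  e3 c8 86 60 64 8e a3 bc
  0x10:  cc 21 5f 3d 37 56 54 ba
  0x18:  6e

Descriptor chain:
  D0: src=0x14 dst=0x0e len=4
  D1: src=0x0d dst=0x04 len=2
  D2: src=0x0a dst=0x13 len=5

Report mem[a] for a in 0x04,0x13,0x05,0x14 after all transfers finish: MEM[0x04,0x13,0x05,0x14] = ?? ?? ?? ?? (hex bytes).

MEM[0x04,0x13,0x05,0x14] = 8e 86 37 60

D0: mem[0x0e..0x11] <- [37 56 54 ba]
D1: mem[0x04..0x05] <- [8e 37]
D2: mem[0x13..0x17] <- [86 60 64 8e 37]
query mem[0x04]=0x8e, mem[0x13]=0x86, mem[0x05]=0x37, mem[0x14]=0x60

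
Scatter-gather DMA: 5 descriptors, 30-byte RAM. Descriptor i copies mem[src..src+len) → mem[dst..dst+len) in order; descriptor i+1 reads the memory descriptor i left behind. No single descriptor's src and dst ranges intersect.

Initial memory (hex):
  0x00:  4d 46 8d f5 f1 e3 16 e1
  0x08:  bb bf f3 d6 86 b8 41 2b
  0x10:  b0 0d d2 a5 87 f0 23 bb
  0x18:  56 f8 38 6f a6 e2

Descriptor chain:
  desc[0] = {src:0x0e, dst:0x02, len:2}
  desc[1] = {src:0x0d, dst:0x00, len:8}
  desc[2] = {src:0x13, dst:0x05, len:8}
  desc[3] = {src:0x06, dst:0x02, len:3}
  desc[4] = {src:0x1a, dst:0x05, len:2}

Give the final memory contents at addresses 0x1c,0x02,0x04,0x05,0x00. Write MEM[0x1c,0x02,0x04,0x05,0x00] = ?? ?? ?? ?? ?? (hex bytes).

[0] 0x0e->0x02 len=2 : 41 2b
[1] 0x0d->0x00 len=8 : b8 41 2b b0 0d d2 a5 87
[2] 0x13->0x05 len=8 : a5 87 f0 23 bb 56 f8 38
[3] 0x06->0x02 len=3 : 87 f0 23
[4] 0x1a->0x05 len=2 : 38 6f
query mem[0x1c]=0xa6, mem[0x02]=0x87, mem[0x04]=0x23, mem[0x05]=0x38, mem[0x00]=0xb8

MEM[0x1c,0x02,0x04,0x05,0x00] = a6 87 23 38 b8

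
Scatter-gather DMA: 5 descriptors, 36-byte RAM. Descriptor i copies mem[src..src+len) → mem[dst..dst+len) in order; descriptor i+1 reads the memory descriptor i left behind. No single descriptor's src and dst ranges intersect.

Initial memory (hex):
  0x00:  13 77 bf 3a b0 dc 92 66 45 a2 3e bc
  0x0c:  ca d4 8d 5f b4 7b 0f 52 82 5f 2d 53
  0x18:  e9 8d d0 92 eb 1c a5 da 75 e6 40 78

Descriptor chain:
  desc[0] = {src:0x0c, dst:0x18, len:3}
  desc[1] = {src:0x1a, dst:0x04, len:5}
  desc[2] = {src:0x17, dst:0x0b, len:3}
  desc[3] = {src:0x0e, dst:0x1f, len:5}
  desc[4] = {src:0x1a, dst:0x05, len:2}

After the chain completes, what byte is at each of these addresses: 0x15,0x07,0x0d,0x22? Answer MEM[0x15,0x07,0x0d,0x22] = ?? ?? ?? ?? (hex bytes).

MEM[0x15,0x07,0x0d,0x22] = 5f 1c d4 7b

[0] 0x0c->0x18 len=3 : ca d4 8d
[1] 0x1a->0x04 len=5 : 8d 92 eb 1c a5
[2] 0x17->0x0b len=3 : 53 ca d4
[3] 0x0e->0x1f len=5 : 8d 5f b4 7b 0f
[4] 0x1a->0x05 len=2 : 8d 92
query mem[0x15]=0x5f, mem[0x07]=0x1c, mem[0x0d]=0xd4, mem[0x22]=0x7b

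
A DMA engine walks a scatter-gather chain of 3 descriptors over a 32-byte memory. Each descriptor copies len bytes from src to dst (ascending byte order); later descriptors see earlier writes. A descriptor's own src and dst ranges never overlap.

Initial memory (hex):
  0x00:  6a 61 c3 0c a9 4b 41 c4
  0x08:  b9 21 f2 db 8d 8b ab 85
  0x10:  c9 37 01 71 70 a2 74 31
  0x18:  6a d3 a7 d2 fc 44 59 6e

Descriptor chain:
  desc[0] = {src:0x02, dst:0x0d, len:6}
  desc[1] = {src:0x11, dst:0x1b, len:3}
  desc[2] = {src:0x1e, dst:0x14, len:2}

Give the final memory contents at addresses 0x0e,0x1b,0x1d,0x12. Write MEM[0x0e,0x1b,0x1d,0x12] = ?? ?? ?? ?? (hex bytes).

D0: mem[0x0d..0x12] <- [c3 0c a9 4b 41 c4]
D1: mem[0x1b..0x1d] <- [41 c4 71]
D2: mem[0x14..0x15] <- [59 6e]
query mem[0x0e]=0x0c, mem[0x1b]=0x41, mem[0x1d]=0x71, mem[0x12]=0xc4

MEM[0x0e,0x1b,0x1d,0x12] = 0c 41 71 c4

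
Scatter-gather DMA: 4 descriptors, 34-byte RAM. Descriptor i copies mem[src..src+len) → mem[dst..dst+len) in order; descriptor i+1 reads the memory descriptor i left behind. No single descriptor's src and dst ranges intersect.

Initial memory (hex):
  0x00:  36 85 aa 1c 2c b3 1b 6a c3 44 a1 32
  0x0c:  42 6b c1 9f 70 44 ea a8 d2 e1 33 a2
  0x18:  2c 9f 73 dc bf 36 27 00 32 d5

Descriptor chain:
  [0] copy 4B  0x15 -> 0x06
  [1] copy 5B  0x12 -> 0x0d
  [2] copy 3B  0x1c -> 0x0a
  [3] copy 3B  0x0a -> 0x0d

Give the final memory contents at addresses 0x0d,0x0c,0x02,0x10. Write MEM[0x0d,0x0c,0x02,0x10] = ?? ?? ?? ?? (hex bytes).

  after D0: wrote 4B at 0x06 = e133a22c
  after D1: wrote 5B at 0x0d = eaa8d2e133
  after D2: wrote 3B at 0x0a = bf3627
  after D3: wrote 3B at 0x0d = bf3627
query mem[0x0d]=0xbf, mem[0x0c]=0x27, mem[0x02]=0xaa, mem[0x10]=0xe1

MEM[0x0d,0x0c,0x02,0x10] = bf 27 aa e1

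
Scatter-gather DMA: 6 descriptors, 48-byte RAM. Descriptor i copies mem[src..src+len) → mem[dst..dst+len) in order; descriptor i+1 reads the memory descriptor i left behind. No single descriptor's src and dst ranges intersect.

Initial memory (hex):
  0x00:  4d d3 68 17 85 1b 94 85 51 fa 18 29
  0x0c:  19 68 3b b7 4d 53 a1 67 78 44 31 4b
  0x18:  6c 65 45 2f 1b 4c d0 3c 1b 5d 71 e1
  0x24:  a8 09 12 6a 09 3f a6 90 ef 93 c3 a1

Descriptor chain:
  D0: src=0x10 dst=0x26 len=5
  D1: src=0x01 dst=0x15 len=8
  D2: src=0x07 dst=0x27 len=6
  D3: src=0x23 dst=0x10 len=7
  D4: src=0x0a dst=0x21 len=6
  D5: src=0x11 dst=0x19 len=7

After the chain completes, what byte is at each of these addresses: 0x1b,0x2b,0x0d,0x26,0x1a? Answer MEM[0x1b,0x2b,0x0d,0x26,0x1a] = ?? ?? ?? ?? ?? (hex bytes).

MEM[0x1b,0x2b,0x0d,0x26,0x1a] = 4d 29 68 b7 09

#0 dst[0x26+5] := {0x4d,0x53,0xa1,0x67,0x78}
#1 dst[0x15+8] := {0xd3,0x68,0x17,0x85,0x1b,0x94,0x85,0x51}
#2 dst[0x27+6] := {0x85,0x51,0xfa,0x18,0x29,0x19}
#3 dst[0x10+7] := {0xe1,0xa8,0x09,0x4d,0x85,0x51,0xfa}
#4 dst[0x21+6] := {0x18,0x29,0x19,0x68,0x3b,0xb7}
#5 dst[0x19+7] := {0xa8,0x09,0x4d,0x85,0x51,0xfa,0x17}
query mem[0x1b]=0x4d, mem[0x2b]=0x29, mem[0x0d]=0x68, mem[0x26]=0xb7, mem[0x1a]=0x09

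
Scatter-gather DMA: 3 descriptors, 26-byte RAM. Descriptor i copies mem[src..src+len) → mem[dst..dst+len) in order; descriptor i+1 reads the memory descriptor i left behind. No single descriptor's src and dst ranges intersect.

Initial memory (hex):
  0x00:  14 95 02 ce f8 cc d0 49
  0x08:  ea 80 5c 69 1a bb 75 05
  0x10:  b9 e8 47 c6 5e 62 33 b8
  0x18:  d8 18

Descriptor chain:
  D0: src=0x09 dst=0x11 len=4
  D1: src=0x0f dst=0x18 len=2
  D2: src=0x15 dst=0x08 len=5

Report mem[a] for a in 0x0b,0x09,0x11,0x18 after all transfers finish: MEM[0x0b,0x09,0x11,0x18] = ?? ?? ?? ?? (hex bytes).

MEM[0x0b,0x09,0x11,0x18] = 05 33 80 05

  after D0: wrote 4B at 0x11 = 805c691a
  after D1: wrote 2B at 0x18 = 05b9
  after D2: wrote 5B at 0x08 = 6233b805b9
query mem[0x0b]=0x05, mem[0x09]=0x33, mem[0x11]=0x80, mem[0x18]=0x05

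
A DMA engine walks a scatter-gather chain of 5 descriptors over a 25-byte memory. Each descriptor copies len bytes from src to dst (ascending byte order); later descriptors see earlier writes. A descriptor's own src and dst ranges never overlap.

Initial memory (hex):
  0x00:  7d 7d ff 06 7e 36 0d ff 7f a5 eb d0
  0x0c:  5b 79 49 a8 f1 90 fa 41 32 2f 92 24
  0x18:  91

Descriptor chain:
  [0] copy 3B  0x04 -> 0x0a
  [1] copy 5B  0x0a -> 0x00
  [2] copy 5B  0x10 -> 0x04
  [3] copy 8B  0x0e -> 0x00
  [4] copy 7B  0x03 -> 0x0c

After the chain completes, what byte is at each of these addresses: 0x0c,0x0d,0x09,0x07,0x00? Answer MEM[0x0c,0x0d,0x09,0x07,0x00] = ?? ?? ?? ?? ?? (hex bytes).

[0] 0x04->0x0a len=3 : 7e 36 0d
[1] 0x0a->0x00 len=5 : 7e 36 0d 79 49
[2] 0x10->0x04 len=5 : f1 90 fa 41 32
[3] 0x0e->0x00 len=8 : 49 a8 f1 90 fa 41 32 2f
[4] 0x03->0x0c len=7 : 90 fa 41 32 2f 32 a5
query mem[0x0c]=0x90, mem[0x0d]=0xfa, mem[0x09]=0xa5, mem[0x07]=0x2f, mem[0x00]=0x49

MEM[0x0c,0x0d,0x09,0x07,0x00] = 90 fa a5 2f 49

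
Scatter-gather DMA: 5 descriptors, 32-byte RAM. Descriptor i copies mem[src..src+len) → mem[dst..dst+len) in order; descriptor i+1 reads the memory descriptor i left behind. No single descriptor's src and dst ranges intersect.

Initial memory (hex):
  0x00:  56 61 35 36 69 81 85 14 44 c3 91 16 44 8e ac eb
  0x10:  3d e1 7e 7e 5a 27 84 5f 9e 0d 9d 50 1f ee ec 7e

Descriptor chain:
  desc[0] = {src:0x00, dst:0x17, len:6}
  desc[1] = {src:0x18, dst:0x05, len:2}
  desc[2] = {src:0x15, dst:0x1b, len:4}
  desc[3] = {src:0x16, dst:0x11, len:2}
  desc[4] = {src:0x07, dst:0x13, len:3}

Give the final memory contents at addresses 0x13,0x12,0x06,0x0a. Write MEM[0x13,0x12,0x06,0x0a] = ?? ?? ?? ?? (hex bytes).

D0: mem[0x17..0x1c] <- [56 61 35 36 69 81]
D1: mem[0x05..0x06] <- [61 35]
D2: mem[0x1b..0x1e] <- [27 84 56 61]
D3: mem[0x11..0x12] <- [84 56]
D4: mem[0x13..0x15] <- [14 44 c3]
query mem[0x13]=0x14, mem[0x12]=0x56, mem[0x06]=0x35, mem[0x0a]=0x91

MEM[0x13,0x12,0x06,0x0a] = 14 56 35 91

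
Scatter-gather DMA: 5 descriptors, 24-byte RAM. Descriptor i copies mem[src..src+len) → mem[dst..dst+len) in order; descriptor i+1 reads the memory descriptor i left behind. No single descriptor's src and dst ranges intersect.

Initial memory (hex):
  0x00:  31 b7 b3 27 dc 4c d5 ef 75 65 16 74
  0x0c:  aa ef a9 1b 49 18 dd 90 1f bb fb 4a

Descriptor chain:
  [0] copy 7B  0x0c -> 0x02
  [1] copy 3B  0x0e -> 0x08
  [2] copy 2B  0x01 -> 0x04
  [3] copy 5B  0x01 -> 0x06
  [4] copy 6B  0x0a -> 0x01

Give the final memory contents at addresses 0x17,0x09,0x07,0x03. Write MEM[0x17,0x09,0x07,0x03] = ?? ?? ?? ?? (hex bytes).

MEM[0x17,0x09,0x07,0x03] = 4a b7 aa aa

#0 dst[0x02+7] := {0xaa,0xef,0xa9,0x1b,0x49,0x18,0xdd}
#1 dst[0x08+3] := {0xa9,0x1b,0x49}
#2 dst[0x04+2] := {0xb7,0xaa}
#3 dst[0x06+5] := {0xb7,0xaa,0xef,0xb7,0xaa}
#4 dst[0x01+6] := {0xaa,0x74,0xaa,0xef,0xa9,0x1b}
query mem[0x17]=0x4a, mem[0x09]=0xb7, mem[0x07]=0xaa, mem[0x03]=0xaa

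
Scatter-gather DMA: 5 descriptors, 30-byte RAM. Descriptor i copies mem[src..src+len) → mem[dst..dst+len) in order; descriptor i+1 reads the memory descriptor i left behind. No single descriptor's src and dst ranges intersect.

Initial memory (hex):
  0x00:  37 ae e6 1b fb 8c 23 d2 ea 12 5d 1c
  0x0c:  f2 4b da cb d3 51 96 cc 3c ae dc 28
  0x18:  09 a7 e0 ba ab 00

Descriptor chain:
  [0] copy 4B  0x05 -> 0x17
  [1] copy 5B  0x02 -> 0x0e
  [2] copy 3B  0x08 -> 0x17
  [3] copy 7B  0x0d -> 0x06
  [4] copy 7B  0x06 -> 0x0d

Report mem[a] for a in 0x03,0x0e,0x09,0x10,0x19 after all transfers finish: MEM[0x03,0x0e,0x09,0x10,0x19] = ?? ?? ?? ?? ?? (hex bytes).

#0 dst[0x17+4] := {0x8c,0x23,0xd2,0xea}
#1 dst[0x0e+5] := {0xe6,0x1b,0xfb,0x8c,0x23}
#2 dst[0x17+3] := {0xea,0x12,0x5d}
#3 dst[0x06+7] := {0x4b,0xe6,0x1b,0xfb,0x8c,0x23,0xcc}
#4 dst[0x0d+7] := {0x4b,0xe6,0x1b,0xfb,0x8c,0x23,0xcc}
query mem[0x03]=0x1b, mem[0x0e]=0xe6, mem[0x09]=0xfb, mem[0x10]=0xfb, mem[0x19]=0x5d

MEM[0x03,0x0e,0x09,0x10,0x19] = 1b e6 fb fb 5d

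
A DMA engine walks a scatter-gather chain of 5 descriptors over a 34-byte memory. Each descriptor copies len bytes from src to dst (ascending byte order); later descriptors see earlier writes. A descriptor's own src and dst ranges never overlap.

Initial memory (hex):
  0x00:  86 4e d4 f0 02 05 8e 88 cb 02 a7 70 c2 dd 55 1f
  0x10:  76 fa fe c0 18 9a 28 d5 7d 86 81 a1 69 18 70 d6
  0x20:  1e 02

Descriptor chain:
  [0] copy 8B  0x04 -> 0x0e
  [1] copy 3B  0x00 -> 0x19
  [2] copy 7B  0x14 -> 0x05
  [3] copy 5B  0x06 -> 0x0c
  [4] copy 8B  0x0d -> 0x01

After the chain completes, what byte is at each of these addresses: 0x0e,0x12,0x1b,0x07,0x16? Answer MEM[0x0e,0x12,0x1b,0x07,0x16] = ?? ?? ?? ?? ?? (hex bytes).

MEM[0x0e,0x12,0x1b,0x07,0x16] = d5 cb d4 02 28

#0 dst[0x0e+8] := {0x02,0x05,0x8e,0x88,0xcb,0x02,0xa7,0x70}
#1 dst[0x19+3] := {0x86,0x4e,0xd4}
#2 dst[0x05+7] := {0xa7,0x70,0x28,0xd5,0x7d,0x86,0x4e}
#3 dst[0x0c+5] := {0x70,0x28,0xd5,0x7d,0x86}
#4 dst[0x01+8] := {0x28,0xd5,0x7d,0x86,0x88,0xcb,0x02,0xa7}
query mem[0x0e]=0xd5, mem[0x12]=0xcb, mem[0x1b]=0xd4, mem[0x07]=0x02, mem[0x16]=0x28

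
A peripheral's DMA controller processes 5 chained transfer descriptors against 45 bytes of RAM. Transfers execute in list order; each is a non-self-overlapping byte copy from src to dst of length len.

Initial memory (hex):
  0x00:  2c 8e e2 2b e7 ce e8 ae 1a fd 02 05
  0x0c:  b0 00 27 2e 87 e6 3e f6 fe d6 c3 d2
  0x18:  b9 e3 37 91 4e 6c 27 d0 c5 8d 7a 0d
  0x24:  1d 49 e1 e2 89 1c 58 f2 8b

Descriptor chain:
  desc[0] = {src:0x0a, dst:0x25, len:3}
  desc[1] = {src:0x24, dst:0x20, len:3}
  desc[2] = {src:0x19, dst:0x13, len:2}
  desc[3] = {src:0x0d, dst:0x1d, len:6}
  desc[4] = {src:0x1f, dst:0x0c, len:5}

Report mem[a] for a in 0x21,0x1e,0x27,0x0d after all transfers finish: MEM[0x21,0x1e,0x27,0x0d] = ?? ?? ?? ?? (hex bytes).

MEM[0x21,0x1e,0x27,0x0d] = e6 27 b0 87

  after D0: wrote 3B at 0x25 = 0205b0
  after D1: wrote 3B at 0x20 = 1d0205
  after D2: wrote 2B at 0x13 = e337
  after D3: wrote 6B at 0x1d = 00272e87e63e
  after D4: wrote 5B at 0x0c = 2e87e63e0d
query mem[0x21]=0xe6, mem[0x1e]=0x27, mem[0x27]=0xb0, mem[0x0d]=0x87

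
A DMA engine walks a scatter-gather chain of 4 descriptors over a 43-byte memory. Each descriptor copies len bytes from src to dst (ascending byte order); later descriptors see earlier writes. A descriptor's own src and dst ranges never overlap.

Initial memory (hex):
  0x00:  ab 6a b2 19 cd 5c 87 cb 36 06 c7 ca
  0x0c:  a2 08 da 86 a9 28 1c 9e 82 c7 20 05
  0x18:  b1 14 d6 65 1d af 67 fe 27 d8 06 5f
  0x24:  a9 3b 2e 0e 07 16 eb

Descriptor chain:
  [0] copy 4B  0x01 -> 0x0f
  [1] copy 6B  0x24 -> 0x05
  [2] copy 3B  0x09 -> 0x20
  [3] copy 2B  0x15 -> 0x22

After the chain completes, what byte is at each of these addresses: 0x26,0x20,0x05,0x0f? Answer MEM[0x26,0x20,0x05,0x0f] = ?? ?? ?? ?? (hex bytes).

MEM[0x26,0x20,0x05,0x0f] = 2e 07 a9 6a

  after D0: wrote 4B at 0x0f = 6ab219cd
  after D1: wrote 6B at 0x05 = a93b2e0e0716
  after D2: wrote 3B at 0x20 = 0716ca
  after D3: wrote 2B at 0x22 = c720
query mem[0x26]=0x2e, mem[0x20]=0x07, mem[0x05]=0xa9, mem[0x0f]=0x6a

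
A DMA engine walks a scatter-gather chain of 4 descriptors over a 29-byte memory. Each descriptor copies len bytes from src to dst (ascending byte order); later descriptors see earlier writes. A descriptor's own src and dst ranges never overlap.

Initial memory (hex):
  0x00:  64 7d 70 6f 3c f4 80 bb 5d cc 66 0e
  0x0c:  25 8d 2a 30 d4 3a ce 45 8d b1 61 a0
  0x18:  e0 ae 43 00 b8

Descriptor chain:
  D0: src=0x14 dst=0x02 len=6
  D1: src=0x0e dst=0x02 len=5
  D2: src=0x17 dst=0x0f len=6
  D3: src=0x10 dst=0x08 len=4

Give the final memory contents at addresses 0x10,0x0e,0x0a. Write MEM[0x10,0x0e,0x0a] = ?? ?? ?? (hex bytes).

MEM[0x10,0x0e,0x0a] = e0 2a 43

  after D0: wrote 6B at 0x02 = 8db161a0e0ae
  after D1: wrote 5B at 0x02 = 2a30d43ace
  after D2: wrote 6B at 0x0f = a0e0ae4300b8
  after D3: wrote 4B at 0x08 = e0ae4300
query mem[0x10]=0xe0, mem[0x0e]=0x2a, mem[0x0a]=0x43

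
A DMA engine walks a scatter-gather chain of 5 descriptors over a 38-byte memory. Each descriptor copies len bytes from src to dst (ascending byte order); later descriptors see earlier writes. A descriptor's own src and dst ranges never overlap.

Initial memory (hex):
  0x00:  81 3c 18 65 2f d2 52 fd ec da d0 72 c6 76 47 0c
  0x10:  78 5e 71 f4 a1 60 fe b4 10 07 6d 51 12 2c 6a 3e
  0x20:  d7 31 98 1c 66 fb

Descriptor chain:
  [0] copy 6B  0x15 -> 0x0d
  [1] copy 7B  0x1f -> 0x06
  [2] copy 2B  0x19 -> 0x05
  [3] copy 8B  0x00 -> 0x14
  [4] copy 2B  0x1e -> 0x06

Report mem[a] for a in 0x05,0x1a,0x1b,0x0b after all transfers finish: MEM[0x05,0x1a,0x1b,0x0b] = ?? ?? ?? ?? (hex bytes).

D0: mem[0x0d..0x12] <- [60 fe b4 10 07 6d]
D1: mem[0x06..0x0c] <- [3e d7 31 98 1c 66 fb]
D2: mem[0x05..0x06] <- [07 6d]
D3: mem[0x14..0x1b] <- [81 3c 18 65 2f 07 6d d7]
D4: mem[0x06..0x07] <- [6a 3e]
query mem[0x05]=0x07, mem[0x1a]=0x6d, mem[0x1b]=0xd7, mem[0x0b]=0x66

MEM[0x05,0x1a,0x1b,0x0b] = 07 6d d7 66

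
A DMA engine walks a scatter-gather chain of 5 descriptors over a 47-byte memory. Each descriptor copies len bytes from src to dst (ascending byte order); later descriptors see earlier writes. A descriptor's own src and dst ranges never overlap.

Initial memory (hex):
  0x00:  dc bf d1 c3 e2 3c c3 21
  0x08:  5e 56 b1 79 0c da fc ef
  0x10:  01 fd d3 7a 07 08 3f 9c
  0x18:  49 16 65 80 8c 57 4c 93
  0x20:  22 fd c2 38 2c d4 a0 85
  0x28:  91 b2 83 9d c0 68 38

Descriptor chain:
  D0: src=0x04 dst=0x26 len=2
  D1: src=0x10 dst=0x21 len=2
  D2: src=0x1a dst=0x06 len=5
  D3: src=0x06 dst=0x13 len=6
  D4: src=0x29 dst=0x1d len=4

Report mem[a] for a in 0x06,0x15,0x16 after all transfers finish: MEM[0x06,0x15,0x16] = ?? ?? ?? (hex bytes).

#0 dst[0x26+2] := {0xe2,0x3c}
#1 dst[0x21+2] := {0x01,0xfd}
#2 dst[0x06+5] := {0x65,0x80,0x8c,0x57,0x4c}
#3 dst[0x13+6] := {0x65,0x80,0x8c,0x57,0x4c,0x79}
#4 dst[0x1d+4] := {0xb2,0x83,0x9d,0xc0}
query mem[0x06]=0x65, mem[0x15]=0x8c, mem[0x16]=0x57

MEM[0x06,0x15,0x16] = 65 8c 57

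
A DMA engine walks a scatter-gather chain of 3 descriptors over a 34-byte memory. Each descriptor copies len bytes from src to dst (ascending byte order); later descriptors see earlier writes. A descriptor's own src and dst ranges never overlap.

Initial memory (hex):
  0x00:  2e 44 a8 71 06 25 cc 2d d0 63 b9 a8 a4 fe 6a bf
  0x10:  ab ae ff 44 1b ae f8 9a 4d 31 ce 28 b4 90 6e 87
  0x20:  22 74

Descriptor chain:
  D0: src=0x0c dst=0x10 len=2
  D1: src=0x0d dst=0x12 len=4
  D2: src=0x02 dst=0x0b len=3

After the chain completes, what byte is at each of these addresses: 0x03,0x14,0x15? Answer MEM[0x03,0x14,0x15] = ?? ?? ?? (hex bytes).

#0 dst[0x10+2] := {0xa4,0xfe}
#1 dst[0x12+4] := {0xfe,0x6a,0xbf,0xa4}
#2 dst[0x0b+3] := {0xa8,0x71,0x06}
query mem[0x03]=0x71, mem[0x14]=0xbf, mem[0x15]=0xa4

MEM[0x03,0x14,0x15] = 71 bf a4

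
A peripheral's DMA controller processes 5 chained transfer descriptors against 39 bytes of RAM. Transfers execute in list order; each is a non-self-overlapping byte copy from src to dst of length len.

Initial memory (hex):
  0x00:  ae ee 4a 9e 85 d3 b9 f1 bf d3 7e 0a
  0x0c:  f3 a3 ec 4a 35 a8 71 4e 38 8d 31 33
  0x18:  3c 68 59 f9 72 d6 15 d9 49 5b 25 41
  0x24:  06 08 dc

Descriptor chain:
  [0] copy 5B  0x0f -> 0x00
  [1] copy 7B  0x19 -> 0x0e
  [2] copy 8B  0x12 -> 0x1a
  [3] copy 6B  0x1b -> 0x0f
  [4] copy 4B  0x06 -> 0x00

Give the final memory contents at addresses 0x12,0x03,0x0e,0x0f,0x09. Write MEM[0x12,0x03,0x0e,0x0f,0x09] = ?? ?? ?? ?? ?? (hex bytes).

MEM[0x12,0x03,0x0e,0x0f,0x09] = 31 d3 68 15 d3

[0] 0x0f->0x00 len=5 : 4a 35 a8 71 4e
[1] 0x19->0x0e len=7 : 68 59 f9 72 d6 15 d9
[2] 0x12->0x1a len=8 : d6 15 d9 8d 31 33 3c 68
[3] 0x1b->0x0f len=6 : 15 d9 8d 31 33 3c
[4] 0x06->0x00 len=4 : b9 f1 bf d3
query mem[0x12]=0x31, mem[0x03]=0xd3, mem[0x0e]=0x68, mem[0x0f]=0x15, mem[0x09]=0xd3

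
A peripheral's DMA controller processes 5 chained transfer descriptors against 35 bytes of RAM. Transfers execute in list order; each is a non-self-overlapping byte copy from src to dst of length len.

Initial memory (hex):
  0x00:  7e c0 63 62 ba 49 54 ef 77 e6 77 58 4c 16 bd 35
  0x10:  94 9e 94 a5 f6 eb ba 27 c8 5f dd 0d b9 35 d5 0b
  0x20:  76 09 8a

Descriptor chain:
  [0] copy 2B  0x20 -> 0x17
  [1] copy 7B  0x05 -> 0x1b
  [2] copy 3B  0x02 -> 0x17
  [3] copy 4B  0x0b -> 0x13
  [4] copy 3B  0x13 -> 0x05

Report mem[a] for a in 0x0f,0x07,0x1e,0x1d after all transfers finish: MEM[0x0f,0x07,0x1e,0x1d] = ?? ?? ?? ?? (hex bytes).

[0] 0x20->0x17 len=2 : 76 09
[1] 0x05->0x1b len=7 : 49 54 ef 77 e6 77 58
[2] 0x02->0x17 len=3 : 63 62 ba
[3] 0x0b->0x13 len=4 : 58 4c 16 bd
[4] 0x13->0x05 len=3 : 58 4c 16
query mem[0x0f]=0x35, mem[0x07]=0x16, mem[0x1e]=0x77, mem[0x1d]=0xef

MEM[0x0f,0x07,0x1e,0x1d] = 35 16 77 ef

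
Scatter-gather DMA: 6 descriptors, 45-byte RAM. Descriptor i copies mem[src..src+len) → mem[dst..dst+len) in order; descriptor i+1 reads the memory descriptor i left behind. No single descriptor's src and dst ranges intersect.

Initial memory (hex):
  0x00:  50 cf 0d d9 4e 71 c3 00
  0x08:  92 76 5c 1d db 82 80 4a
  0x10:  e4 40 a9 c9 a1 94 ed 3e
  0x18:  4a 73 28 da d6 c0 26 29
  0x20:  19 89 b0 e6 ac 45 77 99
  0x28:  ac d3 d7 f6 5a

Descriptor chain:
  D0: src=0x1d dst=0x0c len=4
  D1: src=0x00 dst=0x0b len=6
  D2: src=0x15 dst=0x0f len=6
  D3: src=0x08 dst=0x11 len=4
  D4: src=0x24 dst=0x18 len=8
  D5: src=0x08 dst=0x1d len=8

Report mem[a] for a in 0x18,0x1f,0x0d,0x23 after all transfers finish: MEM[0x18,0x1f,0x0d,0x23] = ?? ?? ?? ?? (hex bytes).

#0 dst[0x0c+4] := {0xc0,0x26,0x29,0x19}
#1 dst[0x0b+6] := {0x50,0xcf,0x0d,0xd9,0x4e,0x71}
#2 dst[0x0f+6] := {0x94,0xed,0x3e,0x4a,0x73,0x28}
#3 dst[0x11+4] := {0x92,0x76,0x5c,0x50}
#4 dst[0x18+8] := {0xac,0x45,0x77,0x99,0xac,0xd3,0xd7,0xf6}
#5 dst[0x1d+8] := {0x92,0x76,0x5c,0x50,0xcf,0x0d,0xd9,0x94}
query mem[0x18]=0xac, mem[0x1f]=0x5c, mem[0x0d]=0x0d, mem[0x23]=0xd9

MEM[0x18,0x1f,0x0d,0x23] = ac 5c 0d d9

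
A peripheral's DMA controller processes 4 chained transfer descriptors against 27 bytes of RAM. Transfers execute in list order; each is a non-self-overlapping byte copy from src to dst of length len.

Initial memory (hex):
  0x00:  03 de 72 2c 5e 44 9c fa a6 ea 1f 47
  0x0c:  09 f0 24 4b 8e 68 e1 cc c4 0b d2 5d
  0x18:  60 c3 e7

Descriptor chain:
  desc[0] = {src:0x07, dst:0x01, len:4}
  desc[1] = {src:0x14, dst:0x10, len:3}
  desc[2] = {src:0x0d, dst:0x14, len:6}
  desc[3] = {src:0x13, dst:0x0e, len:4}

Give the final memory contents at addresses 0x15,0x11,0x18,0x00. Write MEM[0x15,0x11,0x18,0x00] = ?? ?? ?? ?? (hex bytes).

MEM[0x15,0x11,0x18,0x00] = 24 4b 0b 03

  after D0: wrote 4B at 0x01 = faa6ea1f
  after D1: wrote 3B at 0x10 = c40bd2
  after D2: wrote 6B at 0x14 = f0244bc40bd2
  after D3: wrote 4B at 0x0e = ccf0244b
query mem[0x15]=0x24, mem[0x11]=0x4b, mem[0x18]=0x0b, mem[0x00]=0x03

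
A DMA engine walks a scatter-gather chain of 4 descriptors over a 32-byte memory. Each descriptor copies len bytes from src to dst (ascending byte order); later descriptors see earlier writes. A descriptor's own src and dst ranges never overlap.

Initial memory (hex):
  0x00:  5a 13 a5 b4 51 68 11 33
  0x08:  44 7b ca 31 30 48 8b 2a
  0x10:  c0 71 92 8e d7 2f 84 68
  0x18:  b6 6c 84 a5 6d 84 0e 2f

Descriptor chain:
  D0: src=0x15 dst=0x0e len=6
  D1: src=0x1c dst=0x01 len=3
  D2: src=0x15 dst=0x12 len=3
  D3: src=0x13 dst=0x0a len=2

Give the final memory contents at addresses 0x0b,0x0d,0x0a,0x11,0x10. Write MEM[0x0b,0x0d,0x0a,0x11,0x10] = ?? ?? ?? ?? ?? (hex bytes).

MEM[0x0b,0x0d,0x0a,0x11,0x10] = 68 48 84 b6 68

D0: mem[0x0e..0x13] <- [2f 84 68 b6 6c 84]
D1: mem[0x01..0x03] <- [6d 84 0e]
D2: mem[0x12..0x14] <- [2f 84 68]
D3: mem[0x0a..0x0b] <- [84 68]
query mem[0x0b]=0x68, mem[0x0d]=0x48, mem[0x0a]=0x84, mem[0x11]=0xb6, mem[0x10]=0x68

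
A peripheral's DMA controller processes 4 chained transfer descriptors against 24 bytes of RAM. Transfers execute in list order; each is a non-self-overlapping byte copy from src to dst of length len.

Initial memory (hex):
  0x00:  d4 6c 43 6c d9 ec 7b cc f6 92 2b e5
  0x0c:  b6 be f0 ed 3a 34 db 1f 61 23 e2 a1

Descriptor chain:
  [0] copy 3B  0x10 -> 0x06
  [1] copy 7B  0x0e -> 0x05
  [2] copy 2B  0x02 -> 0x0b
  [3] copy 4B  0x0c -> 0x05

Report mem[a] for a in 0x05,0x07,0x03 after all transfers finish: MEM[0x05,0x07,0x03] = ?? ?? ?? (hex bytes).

MEM[0x05,0x07,0x03] = 6c f0 6c

D0: mem[0x06..0x08] <- [3a 34 db]
D1: mem[0x05..0x0b] <- [f0 ed 3a 34 db 1f 61]
D2: mem[0x0b..0x0c] <- [43 6c]
D3: mem[0x05..0x08] <- [6c be f0 ed]
query mem[0x05]=0x6c, mem[0x07]=0xf0, mem[0x03]=0x6c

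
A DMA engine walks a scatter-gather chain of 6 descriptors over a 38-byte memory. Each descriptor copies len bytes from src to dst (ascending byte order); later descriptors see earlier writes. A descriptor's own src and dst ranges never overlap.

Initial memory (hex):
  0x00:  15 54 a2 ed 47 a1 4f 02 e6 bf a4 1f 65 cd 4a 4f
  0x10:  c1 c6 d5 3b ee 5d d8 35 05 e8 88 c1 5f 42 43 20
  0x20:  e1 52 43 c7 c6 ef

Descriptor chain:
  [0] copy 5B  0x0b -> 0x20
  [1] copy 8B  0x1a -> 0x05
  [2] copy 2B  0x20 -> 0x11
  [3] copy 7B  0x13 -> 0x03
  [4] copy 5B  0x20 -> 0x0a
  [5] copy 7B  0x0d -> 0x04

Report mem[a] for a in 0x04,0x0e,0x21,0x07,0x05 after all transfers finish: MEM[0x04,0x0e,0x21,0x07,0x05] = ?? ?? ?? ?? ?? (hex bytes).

MEM[0x04,0x0e,0x21,0x07,0x05] = 4a 4f 65 c1 4f

D0: mem[0x20..0x24] <- [1f 65 cd 4a 4f]
D1: mem[0x05..0x0c] <- [88 c1 5f 42 43 20 1f 65]
D2: mem[0x11..0x12] <- [1f 65]
D3: mem[0x03..0x09] <- [3b ee 5d d8 35 05 e8]
D4: mem[0x0a..0x0e] <- [1f 65 cd 4a 4f]
D5: mem[0x04..0x0a] <- [4a 4f 4f c1 1f 65 3b]
query mem[0x04]=0x4a, mem[0x0e]=0x4f, mem[0x21]=0x65, mem[0x07]=0xc1, mem[0x05]=0x4f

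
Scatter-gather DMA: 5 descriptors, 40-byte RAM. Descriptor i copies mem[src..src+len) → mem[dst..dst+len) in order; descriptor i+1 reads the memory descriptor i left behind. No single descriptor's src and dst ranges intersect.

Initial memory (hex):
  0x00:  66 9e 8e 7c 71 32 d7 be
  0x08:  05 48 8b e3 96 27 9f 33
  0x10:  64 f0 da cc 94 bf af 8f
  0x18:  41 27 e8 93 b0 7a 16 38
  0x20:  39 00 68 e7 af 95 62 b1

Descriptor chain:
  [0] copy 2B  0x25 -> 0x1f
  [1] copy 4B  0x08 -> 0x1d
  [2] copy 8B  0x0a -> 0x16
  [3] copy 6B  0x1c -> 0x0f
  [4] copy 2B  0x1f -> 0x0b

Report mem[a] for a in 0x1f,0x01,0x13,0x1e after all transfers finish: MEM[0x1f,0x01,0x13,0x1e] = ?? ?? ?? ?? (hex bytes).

D0: mem[0x1f..0x20] <- [95 62]
D1: mem[0x1d..0x20] <- [05 48 8b e3]
D2: mem[0x16..0x1d] <- [8b e3 96 27 9f 33 64 f0]
D3: mem[0x0f..0x14] <- [64 f0 48 8b e3 00]
D4: mem[0x0b..0x0c] <- [8b e3]
query mem[0x1f]=0x8b, mem[0x01]=0x9e, mem[0x13]=0xe3, mem[0x1e]=0x48

MEM[0x1f,0x01,0x13,0x1e] = 8b 9e e3 48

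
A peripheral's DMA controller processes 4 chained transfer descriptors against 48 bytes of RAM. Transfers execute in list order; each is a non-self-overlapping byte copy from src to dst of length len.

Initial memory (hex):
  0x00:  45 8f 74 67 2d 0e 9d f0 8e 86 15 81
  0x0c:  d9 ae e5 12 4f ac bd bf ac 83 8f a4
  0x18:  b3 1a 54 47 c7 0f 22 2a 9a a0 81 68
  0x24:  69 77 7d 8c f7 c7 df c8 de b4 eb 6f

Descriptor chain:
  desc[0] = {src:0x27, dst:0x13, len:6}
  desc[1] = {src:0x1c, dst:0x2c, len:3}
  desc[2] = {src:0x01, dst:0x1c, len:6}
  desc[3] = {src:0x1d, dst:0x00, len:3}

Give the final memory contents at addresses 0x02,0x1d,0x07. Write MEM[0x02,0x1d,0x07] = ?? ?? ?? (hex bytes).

MEM[0x02,0x1d,0x07] = 2d 74 f0

D0: mem[0x13..0x18] <- [8c f7 c7 df c8 de]
D1: mem[0x2c..0x2e] <- [c7 0f 22]
D2: mem[0x1c..0x21] <- [8f 74 67 2d 0e 9d]
D3: mem[0x00..0x02] <- [74 67 2d]
query mem[0x02]=0x2d, mem[0x1d]=0x74, mem[0x07]=0xf0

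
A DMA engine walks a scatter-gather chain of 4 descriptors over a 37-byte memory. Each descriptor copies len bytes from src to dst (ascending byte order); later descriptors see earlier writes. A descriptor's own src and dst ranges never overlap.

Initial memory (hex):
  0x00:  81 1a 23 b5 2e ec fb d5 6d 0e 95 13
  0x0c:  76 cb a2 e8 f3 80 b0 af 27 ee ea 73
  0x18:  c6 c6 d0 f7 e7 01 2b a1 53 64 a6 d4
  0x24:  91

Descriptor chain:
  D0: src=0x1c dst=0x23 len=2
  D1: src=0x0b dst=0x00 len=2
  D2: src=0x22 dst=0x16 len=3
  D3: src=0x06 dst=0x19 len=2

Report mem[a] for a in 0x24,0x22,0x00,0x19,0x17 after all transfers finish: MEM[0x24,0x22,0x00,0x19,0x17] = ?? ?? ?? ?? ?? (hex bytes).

MEM[0x24,0x22,0x00,0x19,0x17] = 01 a6 13 fb e7

D0: mem[0x23..0x24] <- [e7 01]
D1: mem[0x00..0x01] <- [13 76]
D2: mem[0x16..0x18] <- [a6 e7 01]
D3: mem[0x19..0x1a] <- [fb d5]
query mem[0x24]=0x01, mem[0x22]=0xa6, mem[0x00]=0x13, mem[0x19]=0xfb, mem[0x17]=0xe7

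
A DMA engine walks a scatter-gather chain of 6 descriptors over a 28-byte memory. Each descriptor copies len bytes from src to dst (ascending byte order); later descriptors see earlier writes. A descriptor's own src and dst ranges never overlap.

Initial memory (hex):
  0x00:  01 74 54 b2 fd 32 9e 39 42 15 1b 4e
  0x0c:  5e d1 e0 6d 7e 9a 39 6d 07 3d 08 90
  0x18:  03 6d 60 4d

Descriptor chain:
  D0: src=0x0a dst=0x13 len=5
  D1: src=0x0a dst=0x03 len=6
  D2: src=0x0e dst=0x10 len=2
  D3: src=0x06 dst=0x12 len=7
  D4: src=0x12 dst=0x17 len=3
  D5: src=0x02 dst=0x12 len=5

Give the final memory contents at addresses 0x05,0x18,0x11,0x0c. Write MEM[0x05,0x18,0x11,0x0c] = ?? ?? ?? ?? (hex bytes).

D0: mem[0x13..0x17] <- [1b 4e 5e d1 e0]
D1: mem[0x03..0x08] <- [1b 4e 5e d1 e0 6d]
D2: mem[0x10..0x11] <- [e0 6d]
D3: mem[0x12..0x18] <- [d1 e0 6d 15 1b 4e 5e]
D4: mem[0x17..0x19] <- [d1 e0 6d]
D5: mem[0x12..0x16] <- [54 1b 4e 5e d1]
query mem[0x05]=0x5e, mem[0x18]=0xe0, mem[0x11]=0x6d, mem[0x0c]=0x5e

MEM[0x05,0x18,0x11,0x0c] = 5e e0 6d 5e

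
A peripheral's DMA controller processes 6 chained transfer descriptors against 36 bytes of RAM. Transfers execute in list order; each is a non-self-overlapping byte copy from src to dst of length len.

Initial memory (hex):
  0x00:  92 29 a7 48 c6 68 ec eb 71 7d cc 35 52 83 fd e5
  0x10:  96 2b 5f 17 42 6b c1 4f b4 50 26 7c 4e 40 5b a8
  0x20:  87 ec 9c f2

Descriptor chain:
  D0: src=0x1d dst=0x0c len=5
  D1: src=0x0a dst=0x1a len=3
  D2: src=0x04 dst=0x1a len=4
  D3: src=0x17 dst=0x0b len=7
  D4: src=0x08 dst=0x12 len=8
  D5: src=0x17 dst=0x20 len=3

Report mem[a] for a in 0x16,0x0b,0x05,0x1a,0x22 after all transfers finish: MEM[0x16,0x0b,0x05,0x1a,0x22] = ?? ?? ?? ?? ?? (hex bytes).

MEM[0x16,0x0b,0x05,0x1a,0x22] = b4 4f 68 c6 68

#0 dst[0x0c+5] := {0x40,0x5b,0xa8,0x87,0xec}
#1 dst[0x1a+3] := {0xcc,0x35,0x40}
#2 dst[0x1a+4] := {0xc6,0x68,0xec,0xeb}
#3 dst[0x0b+7] := {0x4f,0xb4,0x50,0xc6,0x68,0xec,0xeb}
#4 dst[0x12+8] := {0x71,0x7d,0xcc,0x4f,0xb4,0x50,0xc6,0x68}
#5 dst[0x20+3] := {0x50,0xc6,0x68}
query mem[0x16]=0xb4, mem[0x0b]=0x4f, mem[0x05]=0x68, mem[0x1a]=0xc6, mem[0x22]=0x68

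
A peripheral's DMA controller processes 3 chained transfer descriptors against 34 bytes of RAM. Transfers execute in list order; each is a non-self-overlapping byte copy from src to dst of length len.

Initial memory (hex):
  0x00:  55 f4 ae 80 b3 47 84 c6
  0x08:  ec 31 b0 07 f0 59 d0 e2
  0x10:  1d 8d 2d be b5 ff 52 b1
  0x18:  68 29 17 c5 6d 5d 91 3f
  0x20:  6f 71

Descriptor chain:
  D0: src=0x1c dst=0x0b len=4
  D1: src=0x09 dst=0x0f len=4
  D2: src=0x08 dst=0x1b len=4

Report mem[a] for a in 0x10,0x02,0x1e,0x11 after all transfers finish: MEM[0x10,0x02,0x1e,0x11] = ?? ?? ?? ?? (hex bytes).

MEM[0x10,0x02,0x1e,0x11] = b0 ae 6d 6d

D0: mem[0x0b..0x0e] <- [6d 5d 91 3f]
D1: mem[0x0f..0x12] <- [31 b0 6d 5d]
D2: mem[0x1b..0x1e] <- [ec 31 b0 6d]
query mem[0x10]=0xb0, mem[0x02]=0xae, mem[0x1e]=0x6d, mem[0x11]=0x6d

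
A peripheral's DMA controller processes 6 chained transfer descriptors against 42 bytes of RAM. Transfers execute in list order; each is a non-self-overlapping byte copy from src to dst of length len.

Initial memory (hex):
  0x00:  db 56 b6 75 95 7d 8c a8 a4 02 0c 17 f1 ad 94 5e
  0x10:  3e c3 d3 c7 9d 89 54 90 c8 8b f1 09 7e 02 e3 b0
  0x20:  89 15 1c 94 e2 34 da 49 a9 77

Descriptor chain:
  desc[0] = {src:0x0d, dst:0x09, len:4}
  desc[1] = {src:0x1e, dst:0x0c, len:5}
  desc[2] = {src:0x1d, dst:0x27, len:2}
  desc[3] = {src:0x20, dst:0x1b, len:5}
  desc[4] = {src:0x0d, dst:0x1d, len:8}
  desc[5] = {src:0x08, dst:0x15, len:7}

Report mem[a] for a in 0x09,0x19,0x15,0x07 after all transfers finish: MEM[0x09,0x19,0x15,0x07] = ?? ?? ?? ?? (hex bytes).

MEM[0x09,0x19,0x15,0x07] = ad e3 a4 a8

#0 dst[0x09+4] := {0xad,0x94,0x5e,0x3e}
#1 dst[0x0c+5] := {0xe3,0xb0,0x89,0x15,0x1c}
#2 dst[0x27+2] := {0x02,0xe3}
#3 dst[0x1b+5] := {0x89,0x15,0x1c,0x94,0xe2}
#4 dst[0x1d+8] := {0xb0,0x89,0x15,0x1c,0xc3,0xd3,0xc7,0x9d}
#5 dst[0x15+7] := {0xa4,0xad,0x94,0x5e,0xe3,0xb0,0x89}
query mem[0x09]=0xad, mem[0x19]=0xe3, mem[0x15]=0xa4, mem[0x07]=0xa8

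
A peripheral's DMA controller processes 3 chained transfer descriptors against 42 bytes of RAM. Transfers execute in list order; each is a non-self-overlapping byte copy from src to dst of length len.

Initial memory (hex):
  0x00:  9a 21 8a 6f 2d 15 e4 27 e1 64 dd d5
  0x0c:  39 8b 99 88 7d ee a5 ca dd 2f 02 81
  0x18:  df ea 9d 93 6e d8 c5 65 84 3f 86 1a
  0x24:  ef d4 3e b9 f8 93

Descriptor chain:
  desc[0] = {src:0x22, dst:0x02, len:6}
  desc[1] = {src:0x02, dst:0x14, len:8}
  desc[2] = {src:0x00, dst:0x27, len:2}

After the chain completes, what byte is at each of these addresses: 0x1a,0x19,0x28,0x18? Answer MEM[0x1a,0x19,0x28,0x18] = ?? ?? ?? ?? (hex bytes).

MEM[0x1a,0x19,0x28,0x18] = e1 b9 21 3e

[0] 0x22->0x02 len=6 : 86 1a ef d4 3e b9
[1] 0x02->0x14 len=8 : 86 1a ef d4 3e b9 e1 64
[2] 0x00->0x27 len=2 : 9a 21
query mem[0x1a]=0xe1, mem[0x19]=0xb9, mem[0x28]=0x21, mem[0x18]=0x3e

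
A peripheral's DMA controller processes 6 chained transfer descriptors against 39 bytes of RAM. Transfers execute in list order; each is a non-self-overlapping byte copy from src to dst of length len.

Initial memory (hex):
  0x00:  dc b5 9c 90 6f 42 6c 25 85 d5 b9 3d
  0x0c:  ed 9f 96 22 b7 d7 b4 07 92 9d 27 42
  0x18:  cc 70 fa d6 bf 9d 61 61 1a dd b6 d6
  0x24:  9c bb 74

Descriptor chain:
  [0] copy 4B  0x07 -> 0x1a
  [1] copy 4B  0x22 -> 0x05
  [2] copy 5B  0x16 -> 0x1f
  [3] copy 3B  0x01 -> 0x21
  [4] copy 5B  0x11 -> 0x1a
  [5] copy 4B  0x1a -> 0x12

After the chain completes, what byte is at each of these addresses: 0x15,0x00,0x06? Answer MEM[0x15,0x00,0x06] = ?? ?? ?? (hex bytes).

MEM[0x15,0x00,0x06] = 92 dc d6

  after D0: wrote 4B at 0x1a = 2585d5b9
  after D1: wrote 4B at 0x05 = b6d69cbb
  after D2: wrote 5B at 0x1f = 2742cc7025
  after D3: wrote 3B at 0x21 = b59c90
  after D4: wrote 5B at 0x1a = d7b407929d
  after D5: wrote 4B at 0x12 = d7b40792
query mem[0x15]=0x92, mem[0x00]=0xdc, mem[0x06]=0xd6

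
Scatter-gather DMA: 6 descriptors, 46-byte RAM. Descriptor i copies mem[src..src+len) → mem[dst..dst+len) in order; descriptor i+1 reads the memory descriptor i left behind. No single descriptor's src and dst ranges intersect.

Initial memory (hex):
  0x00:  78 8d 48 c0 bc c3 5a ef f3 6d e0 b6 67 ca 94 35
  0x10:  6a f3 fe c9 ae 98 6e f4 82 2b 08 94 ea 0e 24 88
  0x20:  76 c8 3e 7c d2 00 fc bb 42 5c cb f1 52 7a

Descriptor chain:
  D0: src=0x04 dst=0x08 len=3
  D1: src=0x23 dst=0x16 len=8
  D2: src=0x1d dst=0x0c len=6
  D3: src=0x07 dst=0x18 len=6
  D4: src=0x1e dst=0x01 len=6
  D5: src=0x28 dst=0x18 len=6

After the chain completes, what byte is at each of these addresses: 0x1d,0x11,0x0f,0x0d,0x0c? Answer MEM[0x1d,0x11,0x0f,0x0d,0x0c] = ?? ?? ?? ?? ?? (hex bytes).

MEM[0x1d,0x11,0x0f,0x0d,0x0c] = 7a 3e 76 24 cb

#0 dst[0x08+3] := {0xbc,0xc3,0x5a}
#1 dst[0x16+8] := {0x7c,0xd2,0x00,0xfc,0xbb,0x42,0x5c,0xcb}
#2 dst[0x0c+6] := {0xcb,0x24,0x88,0x76,0xc8,0x3e}
#3 dst[0x18+6] := {0xef,0xbc,0xc3,0x5a,0xb6,0xcb}
#4 dst[0x01+6] := {0x24,0x88,0x76,0xc8,0x3e,0x7c}
#5 dst[0x18+6] := {0x42,0x5c,0xcb,0xf1,0x52,0x7a}
query mem[0x1d]=0x7a, mem[0x11]=0x3e, mem[0x0f]=0x76, mem[0x0d]=0x24, mem[0x0c]=0xcb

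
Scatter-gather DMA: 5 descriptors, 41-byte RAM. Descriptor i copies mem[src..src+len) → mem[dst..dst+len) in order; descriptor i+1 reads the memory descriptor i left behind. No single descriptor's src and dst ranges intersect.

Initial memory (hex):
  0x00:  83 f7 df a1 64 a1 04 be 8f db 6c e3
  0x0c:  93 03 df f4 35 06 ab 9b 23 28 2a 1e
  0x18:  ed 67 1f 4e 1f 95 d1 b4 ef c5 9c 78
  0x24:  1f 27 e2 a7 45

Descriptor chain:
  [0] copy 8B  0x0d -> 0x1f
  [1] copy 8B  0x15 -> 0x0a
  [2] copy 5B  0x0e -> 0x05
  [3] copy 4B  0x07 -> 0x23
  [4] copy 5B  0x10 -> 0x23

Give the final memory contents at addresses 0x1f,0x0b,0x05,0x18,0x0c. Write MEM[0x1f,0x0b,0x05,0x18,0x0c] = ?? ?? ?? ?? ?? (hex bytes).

MEM[0x1f,0x0b,0x05,0x18,0x0c] = 03 2a 67 ed 1e

#0 dst[0x1f+8] := {0x03,0xdf,0xf4,0x35,0x06,0xab,0x9b,0x23}
#1 dst[0x0a+8] := {0x28,0x2a,0x1e,0xed,0x67,0x1f,0x4e,0x1f}
#2 dst[0x05+5] := {0x67,0x1f,0x4e,0x1f,0xab}
#3 dst[0x23+4] := {0x4e,0x1f,0xab,0x28}
#4 dst[0x23+5] := {0x4e,0x1f,0xab,0x9b,0x23}
query mem[0x1f]=0x03, mem[0x0b]=0x2a, mem[0x05]=0x67, mem[0x18]=0xed, mem[0x0c]=0x1e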